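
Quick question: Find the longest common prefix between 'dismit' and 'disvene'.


Compare from the start: 3 characters match: 'dis'. Mismatch at position 4: 'm' vs 'v'.

dis


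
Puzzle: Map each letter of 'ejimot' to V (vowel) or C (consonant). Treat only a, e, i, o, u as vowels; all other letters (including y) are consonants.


Letter mapping: e = V, j = C, i = V, m = C, o = V, t = C.

VCVCVC


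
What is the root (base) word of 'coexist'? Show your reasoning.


Remove prefix 'co' from 'coexist' to get root 'exist'.

exist


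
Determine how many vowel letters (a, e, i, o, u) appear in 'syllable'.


Vowels in 'syllable': a, e = 2 vowels.

2


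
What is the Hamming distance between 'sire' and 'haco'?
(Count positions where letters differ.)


Alignment:
Position 1: 's' vs 'h' = DIFFER
Position 2: 'i' vs 'a' = DIFFER
Position 3: 'r' vs 'c' = DIFFER
Position 4: 'e' vs 'o' = DIFFER
Total differences: 4

4


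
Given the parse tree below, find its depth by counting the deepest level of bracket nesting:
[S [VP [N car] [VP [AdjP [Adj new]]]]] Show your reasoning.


Count bracket nesting levels:
'[' at pos 0: depth = 1
'[' at pos 3: depth = 2
'[' at pos 7: depth = 3
'[' at pos 15: depth = 3
'[' at pos 19: depth = 4
'[' at pos 25: depth = 5
Maximum depth reached: 5

5


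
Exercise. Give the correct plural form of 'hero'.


Apply rule: Add -es (consonant + o). 'hero' becomes 'heroes'.

heroes


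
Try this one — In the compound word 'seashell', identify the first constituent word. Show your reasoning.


Split 'seashell' into 'sea' + 'shell'. The first part is 'sea'.

sea


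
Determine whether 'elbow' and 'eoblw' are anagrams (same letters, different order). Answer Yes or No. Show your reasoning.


Sorted letters of 'elbow': 'below'
Sorted letters of 'eoblw': 'below'
They match.

Yes


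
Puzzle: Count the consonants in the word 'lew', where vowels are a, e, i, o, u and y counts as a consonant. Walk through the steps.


Consonants in 'lew': l, w = 2 consonants.

2


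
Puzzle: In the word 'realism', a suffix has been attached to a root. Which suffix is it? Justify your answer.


The word 'realism' = 'real' (root) + '-ism' (suffix). The suffix is '-ism'.

ism


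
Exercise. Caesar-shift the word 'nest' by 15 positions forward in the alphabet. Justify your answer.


Shift each letter by 15: n -> c, e -> t, s -> h, t -> i. Result: 'cthi'.

cthi


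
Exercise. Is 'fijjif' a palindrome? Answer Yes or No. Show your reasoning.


Forward: 'fijjif'
Reversed: 'fijjif'
They are identical.

Yes


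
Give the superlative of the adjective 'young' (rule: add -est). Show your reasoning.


Apply superlative formation (add -est): 'young' -> 'youngest'.

youngest


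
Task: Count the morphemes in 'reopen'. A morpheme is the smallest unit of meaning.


Decomposition: re- (prefix) + open (root) = 2 morpheme(s)

2 morphemes


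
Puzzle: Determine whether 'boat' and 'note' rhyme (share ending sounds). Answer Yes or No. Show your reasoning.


Rime (stressed vowel + following sounds) of 'boat': -oat = /oʊt/
Rime of 'note': -ote = /oʊt/
/oʊt/ and /oʊt/ are the same ending sound, so the words rhyme.

Yes


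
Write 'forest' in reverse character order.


Reverse 'forest' character by character: 'tserof'.

tserof


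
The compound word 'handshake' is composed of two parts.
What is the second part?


Split 'handshake' into 'hand' + 'shake'. The second part is 'shake'.

shake


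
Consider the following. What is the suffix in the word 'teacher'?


The word 'teacher' = 'teach' (root) + '-er' (suffix). The suffix is '-er'.

er


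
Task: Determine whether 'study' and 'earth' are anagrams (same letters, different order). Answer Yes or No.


Sorted letters of 'study': 'dstuy'
Sorted letters of 'earth': 'aehrt'
They do not match.

No


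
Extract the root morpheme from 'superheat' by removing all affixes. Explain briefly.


Remove prefix 'super' from 'superheat' to get root 'heat'.

heat


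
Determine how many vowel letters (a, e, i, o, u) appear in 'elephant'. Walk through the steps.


Vowels in 'elephant': e, e, a = 3 vowels.

3


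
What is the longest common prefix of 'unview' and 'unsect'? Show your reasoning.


Compare from the start: 2 characters match: 'un'. Mismatch at position 3: 'v' vs 's'.

un


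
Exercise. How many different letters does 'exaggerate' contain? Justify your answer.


Unique letters in 'exaggerate': {a, e, g, r, t, x} = 6 distinct letters.

6


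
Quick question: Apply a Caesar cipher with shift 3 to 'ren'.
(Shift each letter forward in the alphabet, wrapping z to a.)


Shift each letter by 3: r -> u, e -> h, n -> q. Result: 'uhq'.

uhq


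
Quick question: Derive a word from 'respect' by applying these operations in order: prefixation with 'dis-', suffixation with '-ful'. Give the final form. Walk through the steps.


Step 1: Add prefix 'dis-' to 'respect' = 'disrespect'
Step 2: Add suffix '-ful' to 'disrespect' = 'disrespectful'

disrespectful


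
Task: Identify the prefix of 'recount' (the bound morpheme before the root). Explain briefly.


The word 'recount' = 're' (prefix) + 'count' (root). The prefix is 're'.

re


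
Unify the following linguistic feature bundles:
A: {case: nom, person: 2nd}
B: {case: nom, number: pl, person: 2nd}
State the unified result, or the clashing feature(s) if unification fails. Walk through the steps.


Compare features:
case: A=nom vs B=nom -> unified: nom
number: A=_ vs B=pl -> unified: pl
person: A=2nd vs B=2nd -> unified: 2nd
No clashes found.

Unified: {case: nom, number: pl, person: 2nd}


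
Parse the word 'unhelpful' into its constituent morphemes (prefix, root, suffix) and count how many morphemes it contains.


Step 1: Identify prefix: 'un' (meaning: not/reverse)
Step 2: Identify root: 'help'
Step 3: Identify suffix(es): 'ful'
Decomposition: un- (prefix: not/reverse) + help (root) + -ful (suffix: full of)
Total morphemes: 3

3 morphemes (un- (prefix: not/reverse) + help (root) + -ful (suffix: full of))


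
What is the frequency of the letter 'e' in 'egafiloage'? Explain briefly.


Letter 'e' in 'egafiloage': found at position(s) 1, 10 = 2 occurrence(s).

2


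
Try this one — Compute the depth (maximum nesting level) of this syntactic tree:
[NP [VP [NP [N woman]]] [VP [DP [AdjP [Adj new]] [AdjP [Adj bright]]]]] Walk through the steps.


Count bracket nesting levels:
'[' at pos 0: depth = 1
'[' at pos 4: depth = 2
'[' at pos 8: depth = 3
'[' at pos 12: depth = 4
'[' at pos 24: depth = 2
'[' at pos 28: depth = 3
'[' at pos 32: depth = 4
'[' at pos 38: depth = 5
'[' at pos 49: depth = 4
'[' at pos 55: depth = 5
Maximum depth reached: 5

5


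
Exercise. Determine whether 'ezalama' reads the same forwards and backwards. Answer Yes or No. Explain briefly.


Forward: 'ezalama'
Reversed: 'amalaze'
They differ.

No


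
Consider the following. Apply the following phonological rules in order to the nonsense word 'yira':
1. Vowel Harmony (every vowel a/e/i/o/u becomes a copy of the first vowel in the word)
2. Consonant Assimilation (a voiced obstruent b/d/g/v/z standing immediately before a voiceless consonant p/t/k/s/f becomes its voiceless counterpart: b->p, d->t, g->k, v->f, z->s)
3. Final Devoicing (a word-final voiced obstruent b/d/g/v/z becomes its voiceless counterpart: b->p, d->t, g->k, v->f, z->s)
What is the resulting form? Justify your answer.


Starting form: 'yira'
Rule 1: Vowel Harmony: all vowels become 'i' (matching first vowel). 'yira' -> 'yiri'
Rule 2: Consonant Assimilation: no voiced obstruent (b/d/g/v/z) stands immediately before a voiceless consonant (p/t/k/s/f). No change.
Rule 3: Final Devoicing: the word ends in the vowel 'i', not a consonant. No change.
Final form: 'yiri'

yiri


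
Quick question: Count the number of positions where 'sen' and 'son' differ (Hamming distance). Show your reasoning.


Alignment:
Position 1: 's' vs 's' = match
Position 2: 'e' vs 'o' = DIFFER
Position 3: 'n' vs 'n' = match
Total differences: 1

1


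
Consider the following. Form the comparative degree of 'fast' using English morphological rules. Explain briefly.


Apply comparative formation (add -er): 'fast' -> 'faster'.

faster


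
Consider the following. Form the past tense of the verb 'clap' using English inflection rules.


Apply rule: Double final consonant and add -ed. 'clap' becomes 'clapped'.

clapped


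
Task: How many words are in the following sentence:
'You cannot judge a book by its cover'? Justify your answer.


Split into words: You | cannot | judge | a | book | by | its | cover = 8 words.

8


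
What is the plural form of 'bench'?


Apply rule: Add -es (sibilant/fricative ending). 'bench' becomes 'benches'.

benches


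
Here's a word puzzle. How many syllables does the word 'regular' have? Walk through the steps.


Break 'regular' into syllables: reg-u-lar -> reg | u | lar = 3 syllables

3 syllables


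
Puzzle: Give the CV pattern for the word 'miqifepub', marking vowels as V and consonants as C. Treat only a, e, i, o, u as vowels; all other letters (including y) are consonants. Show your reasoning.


Letter mapping: m = C, i = V, q = C, i = V, f = C, e = V, p = C, u = V, b = C.

CVCVCVCVC


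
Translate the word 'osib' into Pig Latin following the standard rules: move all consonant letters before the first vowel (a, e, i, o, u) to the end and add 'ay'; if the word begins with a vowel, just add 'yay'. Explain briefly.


'osib' starts with a vowel, so add 'yay': 'osibyay'.

osibyay


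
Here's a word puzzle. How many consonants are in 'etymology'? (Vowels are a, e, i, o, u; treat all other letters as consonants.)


Consonants in 'etymology': t, y, m, l, g, y = 6 consonants.

6


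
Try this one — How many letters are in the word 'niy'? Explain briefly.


Spell out 'niy' and number each letter: n(1), i(2), y(3). Total: 3 letters.

3


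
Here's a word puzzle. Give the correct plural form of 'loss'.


Apply rule: Add -es (sibilant/fricative ending). 'loss' becomes 'losses'.

losses


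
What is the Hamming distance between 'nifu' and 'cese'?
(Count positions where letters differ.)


Alignment:
Position 1: 'n' vs 'c' = DIFFER
Position 2: 'i' vs 'e' = DIFFER
Position 3: 'f' vs 's' = DIFFER
Position 4: 'u' vs 'e' = DIFFER
Total differences: 4

4


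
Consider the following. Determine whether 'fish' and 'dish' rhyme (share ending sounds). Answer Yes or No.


Rime (stressed vowel + following sounds) of 'fish': -ish = /ɪʃ/
Rime of 'dish': -ish = /ɪʃ/
/ɪʃ/ and /ɪʃ/ are the same ending sound, so the words rhyme.

Yes


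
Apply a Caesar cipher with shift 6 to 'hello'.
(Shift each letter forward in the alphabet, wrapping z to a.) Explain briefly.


Shift each letter by 6: h -> n, e -> k, l -> r, l -> r, o -> u. Result: 'nkrru'.

nkrru


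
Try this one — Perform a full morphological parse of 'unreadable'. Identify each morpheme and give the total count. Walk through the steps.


Step 1: Identify prefix: 'un' (meaning: not/reverse)
Step 2: Identify root: 'read'
Step 3: Identify suffix(es): 'able'
Decomposition: un- (prefix: not/reverse) + read (root) + -able (suffix: capable of)
Total morphemes: 3

3 morphemes (un- (prefix: not/reverse) + read (root) + -able (suffix: capable of))


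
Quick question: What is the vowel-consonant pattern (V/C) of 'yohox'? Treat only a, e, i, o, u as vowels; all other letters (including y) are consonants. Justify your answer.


Letter mapping: y = C, o = V, h = C, o = V, x = C.

CVCVC


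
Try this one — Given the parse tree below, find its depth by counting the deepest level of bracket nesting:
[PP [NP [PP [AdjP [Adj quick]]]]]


Count bracket nesting levels:
'[' at pos 0: depth = 1
'[' at pos 4: depth = 2
'[' at pos 8: depth = 3
'[' at pos 12: depth = 4
'[' at pos 18: depth = 5
Maximum depth reached: 5

5


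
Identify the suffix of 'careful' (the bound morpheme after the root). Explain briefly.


The word 'careful' = 'care' (root) + '-ful' (suffix). The suffix is '-ful'.

ful


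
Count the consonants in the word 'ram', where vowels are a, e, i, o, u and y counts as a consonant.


Consonants in 'ram': r, m = 2 consonants.

2


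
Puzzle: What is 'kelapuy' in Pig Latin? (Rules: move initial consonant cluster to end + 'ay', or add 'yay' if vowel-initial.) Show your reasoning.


'kelapuy': move consonant cluster 'k' to end and add 'ay': 'elapuykay'.

elapuykay


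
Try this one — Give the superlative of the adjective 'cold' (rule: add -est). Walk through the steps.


Apply superlative formation (add -est): 'cold' -> 'coldest'.

coldest


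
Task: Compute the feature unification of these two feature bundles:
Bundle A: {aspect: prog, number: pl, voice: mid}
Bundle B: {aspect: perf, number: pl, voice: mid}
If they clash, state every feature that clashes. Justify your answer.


Compare features:
aspect: A=prog vs B=perf -> CLASH
number: A=pl vs B=pl -> unified: pl
voice: A=mid vs B=mid -> unified: mid
Clash detected on feature 'aspect' (prog vs perf); unification fails.

CLASH on 'aspect' (prog vs perf)


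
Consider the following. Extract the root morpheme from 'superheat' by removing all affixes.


Remove prefix 'super' from 'superheat' to get root 'heat'.

heat


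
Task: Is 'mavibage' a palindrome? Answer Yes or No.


Forward: 'mavibage'
Reversed: 'egabivam'
They differ.

No


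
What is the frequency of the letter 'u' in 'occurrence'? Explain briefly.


Letter 'u' in 'occurrence': found at position(s) 4 = 1 occurrence(s).

1


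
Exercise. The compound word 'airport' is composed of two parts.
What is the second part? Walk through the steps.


Split 'airport' into 'air' + 'port'. The second part is 'port'.

port


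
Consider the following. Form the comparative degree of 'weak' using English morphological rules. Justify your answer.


Apply comparative formation (add -er): 'weak' -> 'weaker'.

weaker


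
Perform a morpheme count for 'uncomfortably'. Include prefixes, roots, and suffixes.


Decomposition: un- (prefix) + comfort (root) + -able (suffix) + -ly (suffix) = 4 morpheme(s)

4 morphemes


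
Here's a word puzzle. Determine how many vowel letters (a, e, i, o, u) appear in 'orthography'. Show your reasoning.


Vowels in 'orthography': o, o, a = 3 vowels.

3


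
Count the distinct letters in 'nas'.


Unique letters in 'nas': {a, n, s} = 3 distinct letters.

3


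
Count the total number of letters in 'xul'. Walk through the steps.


Spell out 'xul' and number each letter: x(1), u(2), l(3). Total: 3 letters.

3


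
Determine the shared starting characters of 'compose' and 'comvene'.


Compare from the start: 3 characters match: 'com'. Mismatch at position 4: 'p' vs 'v'.

com


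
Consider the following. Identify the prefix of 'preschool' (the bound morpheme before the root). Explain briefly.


The word 'preschool' = 'pre' (prefix) + 'school' (root). The prefix is 'pre'.

pre


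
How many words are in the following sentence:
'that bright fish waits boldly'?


Split into words: that | bright | fish | waits | boldly = 5 words.

5


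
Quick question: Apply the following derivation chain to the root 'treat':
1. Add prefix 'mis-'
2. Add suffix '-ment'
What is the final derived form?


Step 1: Add prefix 'mis-' to 'treat' = 'mistreat'
Step 2: Add suffix '-ment' to 'mistreat' = 'mistreatment'

mistreatment


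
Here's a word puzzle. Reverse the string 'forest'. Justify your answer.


Reverse 'forest' character by character: 'tserof'.

tserof


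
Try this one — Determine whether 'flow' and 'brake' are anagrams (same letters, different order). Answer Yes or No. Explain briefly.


Sorted letters of 'flow': 'flow'
Sorted letters of 'brake': 'abekr'
They do not match.

No


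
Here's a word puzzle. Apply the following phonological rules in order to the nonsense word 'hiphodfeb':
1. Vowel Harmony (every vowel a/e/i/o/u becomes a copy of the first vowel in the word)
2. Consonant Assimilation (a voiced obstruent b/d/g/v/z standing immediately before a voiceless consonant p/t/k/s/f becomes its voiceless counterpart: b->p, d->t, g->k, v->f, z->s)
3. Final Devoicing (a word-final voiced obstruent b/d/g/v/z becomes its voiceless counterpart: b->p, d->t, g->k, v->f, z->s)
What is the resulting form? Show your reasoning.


Starting form: 'hiphodfeb'
Rule 1: Vowel Harmony: all vowels become 'i' (matching first vowel). 'hiphodfeb' -> 'hiphidfib'
Rule 2: Consonant Assimilation: voiced obstruent before voiceless consonant becomes voiceless ('df' -> 'tf'). 'hiphidfib' -> 'hiphitfib'
Rule 3: Final Devoicing: word-final voiced obstruent 'b' becomes voiceless 'p'. 'hiphitfib' -> 'hiphitfip'
Final form: 'hiphitfip'

hiphitfip


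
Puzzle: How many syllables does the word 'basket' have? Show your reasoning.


Break 'basket' into syllables: bas-ket -> bas | ket = 2 syllables

2 syllables


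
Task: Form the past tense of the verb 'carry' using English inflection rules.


Apply rule: Change -y to -ied. 'carry' becomes 'carried'.

carried


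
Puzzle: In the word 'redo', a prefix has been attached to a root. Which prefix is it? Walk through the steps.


The word 'redo' = 're' (prefix) + 'do' (root). The prefix is 're'.

re


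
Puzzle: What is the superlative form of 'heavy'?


Apply superlative formation (consonant + y: change y to i, add -est): 'heavy' -> 'heaviest'.

heaviest


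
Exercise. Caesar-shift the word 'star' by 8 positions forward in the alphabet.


Shift each letter by 8: s -> a, t -> b, a -> i, r -> z. Result: 'abiz'.

abiz


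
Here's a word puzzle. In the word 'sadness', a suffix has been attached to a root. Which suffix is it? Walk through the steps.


The word 'sadness' = 'sad' (root) + '-ness' (suffix). The suffix is '-ness'.

ness


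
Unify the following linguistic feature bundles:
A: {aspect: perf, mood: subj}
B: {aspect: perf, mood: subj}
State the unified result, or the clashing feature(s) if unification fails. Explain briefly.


Compare features:
aspect: A=perf vs B=perf -> unified: perf
mood: A=subj vs B=subj -> unified: subj
No clashes found.

Unified: {aspect: perf, mood: subj}


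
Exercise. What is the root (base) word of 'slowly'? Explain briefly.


Remove suffix '-ly' from 'slowly' to get root 'slow'.

slow


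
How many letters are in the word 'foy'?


Spell out 'foy' and number each letter: f(1), o(2), y(3). Total: 3 letters.

3


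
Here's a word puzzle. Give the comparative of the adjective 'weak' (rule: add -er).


Apply comparative formation (add -er): 'weak' -> 'weaker'.

weaker


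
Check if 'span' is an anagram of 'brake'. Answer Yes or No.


Sorted letters of 'span': 'anps'
Sorted letters of 'brake': 'abekr'
They do not match.

No


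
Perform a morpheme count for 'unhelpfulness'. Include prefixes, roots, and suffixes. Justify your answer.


Decomposition: un- (prefix) + help (root) + -ful (suffix) + -ness (suffix) = 4 morpheme(s)

4 morphemes


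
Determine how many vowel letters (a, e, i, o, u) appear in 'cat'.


Vowels in 'cat': a = 1 vowels.

1


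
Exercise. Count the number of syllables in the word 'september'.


Break 'september' into syllables: sep-tem-ber -> sep | tem | ber = 3 syllables

3 syllables


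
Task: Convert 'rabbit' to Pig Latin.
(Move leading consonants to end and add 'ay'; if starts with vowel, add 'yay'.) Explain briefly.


'rabbit': move consonant cluster 'r' to end and add 'ay': 'abbitray'.

abbitray


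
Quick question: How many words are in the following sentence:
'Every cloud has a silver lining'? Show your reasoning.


Split into words: Every | cloud | has | a | silver | lining = 6 words.

6


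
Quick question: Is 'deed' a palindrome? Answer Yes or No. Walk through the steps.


Forward: 'deed'
Reversed: 'deed'
They are identical.

Yes


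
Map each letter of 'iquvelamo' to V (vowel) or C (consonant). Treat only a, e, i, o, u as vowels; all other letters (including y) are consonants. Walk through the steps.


Letter mapping: i = V, q = C, u = V, v = C, e = V, l = C, a = V, m = C, o = V.

VCVCVCVCV


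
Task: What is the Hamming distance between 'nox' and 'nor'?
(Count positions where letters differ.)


Alignment:
Position 1: 'n' vs 'n' = match
Position 2: 'o' vs 'o' = match
Position 3: 'x' vs 'r' = DIFFER
Total differences: 1

1


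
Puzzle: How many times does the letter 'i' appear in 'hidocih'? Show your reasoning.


Letter 'i' in 'hidocih': found at position(s) 2, 6 = 2 occurrence(s).

2


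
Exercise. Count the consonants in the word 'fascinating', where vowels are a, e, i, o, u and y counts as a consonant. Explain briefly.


Consonants in 'fascinating': f, s, c, n, t, n, g = 7 consonants.

7


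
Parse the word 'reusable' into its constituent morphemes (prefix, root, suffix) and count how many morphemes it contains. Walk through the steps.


Step 1: Identify prefix: 're' (meaning: again)
Step 2: Identify root: 'use'
Step 3: Identify suffix(es): 'able'
Decomposition: re- (prefix: again) + use (root) + -able (suffix: capable of)
Total morphemes: 3

3 morphemes (re- (prefix: again) + use (root) + -able (suffix: capable of))


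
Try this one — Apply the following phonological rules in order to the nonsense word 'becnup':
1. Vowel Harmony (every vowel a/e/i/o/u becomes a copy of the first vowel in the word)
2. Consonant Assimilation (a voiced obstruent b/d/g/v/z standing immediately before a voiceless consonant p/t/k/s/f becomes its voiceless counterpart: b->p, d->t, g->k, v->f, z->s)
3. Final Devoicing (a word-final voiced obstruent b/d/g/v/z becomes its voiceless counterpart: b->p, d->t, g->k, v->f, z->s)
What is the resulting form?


Starting form: 'becnup'
Rule 1: Vowel Harmony: all vowels become 'e' (matching first vowel). 'becnup' -> 'becnep'
Rule 2: Consonant Assimilation: no voiced obstruent (b/d/g/v/z) stands immediately before a voiceless consonant (p/t/k/s/f). No change.
Rule 3: Final Devoicing: final consonant 'p' is not one of the voiced obstruents b/d/g/v/z. No change.
Final form: 'becnep'

becnep


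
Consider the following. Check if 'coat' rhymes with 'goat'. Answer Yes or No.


Rime (stressed vowel + following sounds) of 'coat': -oat = /oʊt/
Rime of 'goat': -oat = /oʊt/
/oʊt/ and /oʊt/ are the same ending sound, so the words rhyme.

Yes


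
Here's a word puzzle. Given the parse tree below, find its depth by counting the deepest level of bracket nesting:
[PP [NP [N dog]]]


Count bracket nesting levels:
'[' at pos 0: depth = 1
'[' at pos 4: depth = 2
'[' at pos 8: depth = 3
Maximum depth reached: 3

3


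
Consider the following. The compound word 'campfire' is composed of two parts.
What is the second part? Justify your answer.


Split 'campfire' into 'camp' + 'fire'. The second part is 'fire'.

fire


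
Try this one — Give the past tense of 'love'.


Apply rule: Add -d (word ends in -e). 'love' becomes 'loved'.

loved


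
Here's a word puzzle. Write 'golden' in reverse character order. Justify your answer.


Reverse 'golden' character by character: 'nedlog'.

nedlog


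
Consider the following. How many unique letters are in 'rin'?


Unique letters in 'rin': {i, n, r} = 3 distinct letters.

3


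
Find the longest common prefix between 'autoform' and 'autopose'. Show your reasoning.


Compare from the start: 4 characters match: 'auto'. Mismatch at position 5: 'f' vs 'p'.

auto


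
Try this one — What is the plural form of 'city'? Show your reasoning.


Apply rule: Change -y to -ies (consonant + y). 'city' becomes 'cities'.

cities


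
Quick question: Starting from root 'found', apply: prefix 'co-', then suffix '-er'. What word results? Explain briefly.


Step 1: Add prefix 'co-' to 'found' = 'cofound'
Step 2: Add suffix '-er' to 'cofound' = 'cofounder'

cofounder


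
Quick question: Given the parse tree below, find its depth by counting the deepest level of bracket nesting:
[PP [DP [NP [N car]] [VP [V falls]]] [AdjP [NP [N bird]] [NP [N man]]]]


Count bracket nesting levels:
'[' at pos 0: depth = 1
'[' at pos 4: depth = 2
'[' at pos 8: depth = 3
'[' at pos 12: depth = 4
'[' at pos 21: depth = 3
'[' at pos 25: depth = 4
'[' at pos 37: depth = 2
'[' at pos 43: depth = 3
'[' at pos 47: depth = 4
'[' at pos 57: depth = 3
'[' at pos 61: depth = 4
Maximum depth reached: 4

4


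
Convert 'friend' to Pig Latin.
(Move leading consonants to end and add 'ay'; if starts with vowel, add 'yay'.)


'friend': move consonant cluster 'fr' to end and add 'ay': 'iendfray'.

iendfray


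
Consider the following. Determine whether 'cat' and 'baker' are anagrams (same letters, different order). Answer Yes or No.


Sorted letters of 'cat': 'act'
Sorted letters of 'baker': 'abekr'
They do not match.

No


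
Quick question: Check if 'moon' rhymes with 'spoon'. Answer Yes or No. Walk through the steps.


Rime (stressed vowel + following sounds) of 'moon': -oon = /uːn/
Rime of 'spoon': -oon = /uːn/
/uːn/ and /uːn/ are the same ending sound, so the words rhyme.

Yes


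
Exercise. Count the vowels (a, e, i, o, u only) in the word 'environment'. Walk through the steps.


Vowels in 'environment': e, i, o, e = 4 vowels.

4


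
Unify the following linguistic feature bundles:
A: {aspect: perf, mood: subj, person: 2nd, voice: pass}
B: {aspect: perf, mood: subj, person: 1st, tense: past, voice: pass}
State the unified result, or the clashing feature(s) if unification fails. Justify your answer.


Compare features:
aspect: A=perf vs B=perf -> unified: perf
mood: A=subj vs B=subj -> unified: subj
person: A=2nd vs B=1st -> CLASH
tense: A=_ vs B=past -> unified: past
voice: A=pass vs B=pass -> unified: pass
Clash detected on feature 'person' (2nd vs 1st); unification fails.

CLASH on 'person' (2nd vs 1st)


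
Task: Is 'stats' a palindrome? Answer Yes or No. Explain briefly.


Forward: 'stats'
Reversed: 'stats'
They are identical.

Yes


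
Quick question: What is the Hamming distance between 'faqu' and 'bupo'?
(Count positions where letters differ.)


Alignment:
Position 1: 'f' vs 'b' = DIFFER
Position 2: 'a' vs 'u' = DIFFER
Position 3: 'q' vs 'p' = DIFFER
Position 4: 'u' vs 'o' = DIFFER
Total differences: 4

4


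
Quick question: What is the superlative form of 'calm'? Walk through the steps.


Apply superlative formation (add -est): 'calm' -> 'calmest'.

calmest


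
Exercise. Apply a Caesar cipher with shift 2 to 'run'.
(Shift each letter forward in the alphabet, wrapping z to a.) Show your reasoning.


Shift each letter by 2: r -> t, u -> w, n -> p. Result: 'twp'.

twp


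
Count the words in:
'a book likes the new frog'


Split into words: a | book | likes | the | new | frog = 6 words.

6


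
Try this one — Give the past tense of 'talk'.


Apply rule: Add -ed. 'talk' becomes 'talked'.

talked


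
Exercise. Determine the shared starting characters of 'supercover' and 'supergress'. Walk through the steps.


Compare from the start: 5 characters match: 'super'. Mismatch at position 6: 'c' vs 'g'.

super


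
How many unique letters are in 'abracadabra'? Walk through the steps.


Unique letters in 'abracadabra': {a, b, c, d, r} = 5 distinct letters.

5


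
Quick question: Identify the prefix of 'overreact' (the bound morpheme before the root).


The word 'overreact' = 'over' (prefix) + 'react' (root). The prefix is 'over'.

over


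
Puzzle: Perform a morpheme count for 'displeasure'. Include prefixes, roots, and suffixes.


Decomposition: dis- (prefix) + please (root) + -ure (suffix) = 3 morpheme(s)

3 morphemes


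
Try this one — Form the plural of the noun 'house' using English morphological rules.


Apply rule: Add -s. 'house' becomes 'houses'.

houses


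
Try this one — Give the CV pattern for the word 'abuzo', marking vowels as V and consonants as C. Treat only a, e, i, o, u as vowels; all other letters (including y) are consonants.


Letter mapping: a = V, b = C, u = V, z = C, o = V.

VCVCV


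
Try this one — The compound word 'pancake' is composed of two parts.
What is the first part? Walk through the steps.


Split 'pancake' into 'pan' + 'cake'. The first part is 'pan'.

pan


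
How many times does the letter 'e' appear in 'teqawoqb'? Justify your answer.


Letter 'e' in 'teqawoqb': found at position(s) 2 = 1 occurrence(s).

1


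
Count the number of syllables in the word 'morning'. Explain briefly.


Break 'morning' into syllables: morn-ing -> morn | ing = 2 syllables

2 syllables


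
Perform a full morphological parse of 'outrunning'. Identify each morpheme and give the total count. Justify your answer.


Step 1: Identify prefix: 'out' (meaning: surpass)
Step 2: Identify root: 'run'
Step 3: Identify suffix(es): 'ing'
Decomposition: out- (prefix: surpass) + run (root) + -ing (suffix: ongoing action)
Total morphemes: 3

3 morphemes (out- (prefix: surpass) + run (root) + -ing (suffix: ongoing action))


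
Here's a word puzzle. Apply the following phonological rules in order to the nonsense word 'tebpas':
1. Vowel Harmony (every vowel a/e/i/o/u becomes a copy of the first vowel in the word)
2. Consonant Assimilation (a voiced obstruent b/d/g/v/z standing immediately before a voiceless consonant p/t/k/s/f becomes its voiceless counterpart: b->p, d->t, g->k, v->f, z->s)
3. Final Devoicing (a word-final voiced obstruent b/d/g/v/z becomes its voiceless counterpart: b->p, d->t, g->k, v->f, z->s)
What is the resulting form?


Starting form: 'tebpas'
Rule 1: Vowel Harmony: all vowels become 'e' (matching first vowel). 'tebpas' -> 'tebpes'
Rule 2: Consonant Assimilation: voiced obstruent before voiceless consonant becomes voiceless ('bp' -> 'pp'). 'tebpes' -> 'teppes'
Rule 3: Final Devoicing: final consonant 's' is not one of the voiced obstruents b/d/g/v/z. No change.
Final form: 'teppes'

teppes


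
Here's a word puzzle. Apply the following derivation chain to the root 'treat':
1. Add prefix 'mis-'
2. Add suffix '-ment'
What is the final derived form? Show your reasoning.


Step 1: Add prefix 'mis-' to 'treat' = 'mistreat'
Step 2: Add suffix '-ment' to 'mistreat' = 'mistreatment'

mistreatment


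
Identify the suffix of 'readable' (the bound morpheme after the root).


The word 'readable' = 'read' (root) + '-able' (suffix). The suffix is '-able'.

able


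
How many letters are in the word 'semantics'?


Spell out 'semantics' and number each letter: s(1), e(2), m(3), a(4), n(5), t(6), i(7), c(8), s(9). Total: 9 letters.

9


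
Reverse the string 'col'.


Reverse 'col' character by character: 'loc'.

loc


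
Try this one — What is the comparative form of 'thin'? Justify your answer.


Apply comparative formation (double final consonant, add -er): 'thin' -> 'thinner'.

thinner


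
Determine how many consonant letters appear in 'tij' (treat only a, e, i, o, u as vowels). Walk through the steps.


Consonants in 'tij': t, j = 2 consonants.

2


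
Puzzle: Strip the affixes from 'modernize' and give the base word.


Remove suffix '-ize' from 'modernize' to get root 'modern'.

modern


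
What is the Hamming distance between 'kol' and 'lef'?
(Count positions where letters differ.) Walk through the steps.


Alignment:
Position 1: 'k' vs 'l' = DIFFER
Position 2: 'o' vs 'e' = DIFFER
Position 3: 'l' vs 'f' = DIFFER
Total differences: 3

3


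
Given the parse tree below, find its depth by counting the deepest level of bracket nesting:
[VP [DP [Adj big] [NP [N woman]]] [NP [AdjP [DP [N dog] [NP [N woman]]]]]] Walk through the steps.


Count bracket nesting levels:
'[' at pos 0: depth = 1
'[' at pos 4: depth = 2
'[' at pos 8: depth = 3
'[' at pos 18: depth = 3
'[' at pos 22: depth = 4
'[' at pos 34: depth = 2
'[' at pos 38: depth = 3
'[' at pos 44: depth = 4
'[' at pos 48: depth = 5
'[' at pos 56: depth = 5
'[' at pos 60: depth = 6
Maximum depth reached: 6

6


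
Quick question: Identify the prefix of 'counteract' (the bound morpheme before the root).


The word 'counteract' = 'counter' (prefix) + 'act' (root). The prefix is 'counter'.

counter


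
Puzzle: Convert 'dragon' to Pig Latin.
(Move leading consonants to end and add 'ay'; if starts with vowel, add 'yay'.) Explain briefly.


'dragon': move consonant cluster 'dr' to end and add 'ay': 'agondray'.

agondray


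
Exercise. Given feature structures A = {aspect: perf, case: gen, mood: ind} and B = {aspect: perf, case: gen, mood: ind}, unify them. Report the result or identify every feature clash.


Compare features:
aspect: A=perf vs B=perf -> unified: perf
case: A=gen vs B=gen -> unified: gen
mood: A=ind vs B=ind -> unified: ind
No clashes found.

Unified: {aspect: perf, case: gen, mood: ind}


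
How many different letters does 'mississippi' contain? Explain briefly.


Unique letters in 'mississippi': {i, m, p, s} = 4 distinct letters.

4


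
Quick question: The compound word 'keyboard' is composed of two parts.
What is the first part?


Split 'keyboard' into 'key' + 'board'. The first part is 'key'.

key


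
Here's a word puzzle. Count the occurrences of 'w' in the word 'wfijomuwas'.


Letter 'w' in 'wfijomuwas': found at position(s) 1, 8 = 2 occurrence(s).

2


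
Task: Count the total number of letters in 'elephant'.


Spell out 'elephant' and number each letter: e(1), l(2), e(3), p(4), h(5), a(6), n(7), t(8). Total: 8 letters.

8


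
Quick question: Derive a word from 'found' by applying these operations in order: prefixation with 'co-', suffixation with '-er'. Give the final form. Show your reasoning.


Step 1: Add prefix 'co-' to 'found' = 'cofound'
Step 2: Add suffix '-er' to 'cofound' = 'cofounder'

cofounder


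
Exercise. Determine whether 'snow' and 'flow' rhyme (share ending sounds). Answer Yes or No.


Rime (stressed vowel + following sounds) of 'snow': -ow = /oʊ/
Rime of 'flow': -ow = /oʊ/
/oʊ/ and /oʊ/ are the same ending sound, so the words rhyme.

Yes


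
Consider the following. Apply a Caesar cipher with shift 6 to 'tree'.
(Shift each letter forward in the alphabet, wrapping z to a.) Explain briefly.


Shift each letter by 6: t -> z, r -> x, e -> k, e -> k. Result: 'zxkk'.

zxkk


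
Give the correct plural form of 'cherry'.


Apply rule: Change -y to -ies (consonant + y). 'cherry' becomes 'cherries'.

cherries


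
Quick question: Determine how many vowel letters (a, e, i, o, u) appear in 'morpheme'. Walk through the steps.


Vowels in 'morpheme': o, e, e = 3 vowels.

3


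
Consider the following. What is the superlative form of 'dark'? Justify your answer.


Apply superlative formation (add -est): 'dark' -> 'darkest'.

darkest


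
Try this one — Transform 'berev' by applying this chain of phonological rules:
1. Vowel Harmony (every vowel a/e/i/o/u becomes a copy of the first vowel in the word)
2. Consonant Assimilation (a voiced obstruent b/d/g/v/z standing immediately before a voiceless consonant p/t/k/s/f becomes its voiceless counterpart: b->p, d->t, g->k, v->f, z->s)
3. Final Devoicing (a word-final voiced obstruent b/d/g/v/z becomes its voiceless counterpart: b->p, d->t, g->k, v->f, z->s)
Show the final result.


Starting form: 'berev'
Rule 1: Vowel Harmony: all vowels already match. No change.
Rule 2: Consonant Assimilation: no voiced obstruent (b/d/g/v/z) stands immediately before a voiceless consonant (p/t/k/s/f). No change.
Rule 3: Final Devoicing: word-final voiced obstruent 'v' becomes voiceless 'f'. 'berev' -> 'beref'
Final form: 'beref'

beref


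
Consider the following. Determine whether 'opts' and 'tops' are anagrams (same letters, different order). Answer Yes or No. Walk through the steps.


Sorted letters of 'opts': 'opst'
Sorted letters of 'tops': 'opst'
They match.

Yes


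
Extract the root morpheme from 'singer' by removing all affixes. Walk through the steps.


Remove suffix '-er' from 'singer' to get root 'sing'.

sing


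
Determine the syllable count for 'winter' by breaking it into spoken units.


Break 'winter' into syllables: win-ter -> win | ter = 2 syllables

2 syllables


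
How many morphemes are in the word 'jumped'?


Decomposition: jump (root) + -ed (suffix) = 2 morpheme(s)

2 morphemes


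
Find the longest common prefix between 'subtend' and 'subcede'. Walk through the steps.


Compare from the start: 3 characters match: 'sub'. Mismatch at position 4: 't' vs 'c'.

sub


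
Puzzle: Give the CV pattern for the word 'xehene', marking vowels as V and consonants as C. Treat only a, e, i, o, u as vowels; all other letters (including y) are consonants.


Letter mapping: x = C, e = V, h = C, e = V, n = C, e = V.

CVCVCV


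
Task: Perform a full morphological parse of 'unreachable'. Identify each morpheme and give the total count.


Step 1: Identify prefix: 'un' (meaning: not/reverse)
Step 2: Identify root: 'reach'
Step 3: Identify suffix(es): 'able'
Decomposition: un- (prefix: not/reverse) + reach (root) + -able (suffix: capable of)
Total morphemes: 3

3 morphemes (un- (prefix: not/reverse) + reach (root) + -able (suffix: capable of))


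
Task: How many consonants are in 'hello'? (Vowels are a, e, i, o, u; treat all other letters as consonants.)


Consonants in 'hello': h, l, l = 3 consonants.

3


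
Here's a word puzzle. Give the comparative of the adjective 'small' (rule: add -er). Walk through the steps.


Apply comparative formation (add -er): 'small' -> 'smaller'.

smaller


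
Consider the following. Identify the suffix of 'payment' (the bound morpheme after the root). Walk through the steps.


The word 'payment' = 'pay' (root) + '-ment' (suffix). The suffix is '-ment'.

ment


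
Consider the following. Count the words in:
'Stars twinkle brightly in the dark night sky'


Split into words: Stars | twinkle | brightly | in | the | dark | night | sky = 8 words.

8


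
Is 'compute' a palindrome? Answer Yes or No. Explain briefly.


Forward: 'compute'
Reversed: 'etupmoc'
They differ.

No


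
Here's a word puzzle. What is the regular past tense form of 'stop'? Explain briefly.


Apply rule: Double final consonant and add -ed. 'stop' becomes 'stopped'.

stopped


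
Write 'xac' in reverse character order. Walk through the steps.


Reverse 'xac' character by character: 'cax'.

cax


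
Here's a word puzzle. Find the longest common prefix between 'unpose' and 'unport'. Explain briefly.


Compare from the start: 4 characters match: 'unpo'. Mismatch at position 5: 's' vs 'r'.

unpo


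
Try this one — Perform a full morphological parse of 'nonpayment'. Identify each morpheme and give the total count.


Step 1: Identify prefix: 'non' (meaning: not)
Step 2: Identify root: 'pay'
Step 3: Identify suffix(es): 'ment'
Decomposition: non- (prefix: not) + pay (root) + -ment (suffix: action/result)
Total morphemes: 3

3 morphemes (non- (prefix: not) + pay (root) + -ment (suffix: action/result))


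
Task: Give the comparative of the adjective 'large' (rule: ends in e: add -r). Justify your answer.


Apply comparative formation (ends in e: add -r): 'large' -> 'larger'.

larger


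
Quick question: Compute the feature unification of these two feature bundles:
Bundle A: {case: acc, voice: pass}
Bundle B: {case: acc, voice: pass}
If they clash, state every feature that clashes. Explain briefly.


Compare features:
case: A=acc vs B=acc -> unified: acc
voice: A=pass vs B=pass -> unified: pass
No clashes found.

Unified: {case: acc, voice: pass}
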